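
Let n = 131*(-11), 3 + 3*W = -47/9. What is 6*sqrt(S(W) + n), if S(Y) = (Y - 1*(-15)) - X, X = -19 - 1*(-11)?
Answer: 4*I*sqrt(28770)/3 ≈ 226.16*I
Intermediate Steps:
X = -8 (X = -19 + 11 = -8)
W = -74/27 (W = -1 + (-47/9)/3 = -1 + (-47*1/9)/3 = -1 + (1/3)*(-47/9) = -1 - 47/27 = -74/27 ≈ -2.7407)
S(Y) = 23 + Y (S(Y) = (Y - 1*(-15)) - 1*(-8) = (Y + 15) + 8 = (15 + Y) + 8 = 23 + Y)
n = -1441
6*sqrt(S(W) + n) = 6*sqrt((23 - 74/27) - 1441) = 6*sqrt(547/27 - 1441) = 6*sqrt(-38360/27) = 6*(2*I*sqrt(28770)/9) = 4*I*sqrt(28770)/3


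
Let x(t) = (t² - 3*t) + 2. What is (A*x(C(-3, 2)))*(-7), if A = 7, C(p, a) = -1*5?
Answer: -2058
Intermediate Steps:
C(p, a) = -5
x(t) = 2 + t² - 3*t
(A*x(C(-3, 2)))*(-7) = (7*(2 + (-5)² - 3*(-5)))*(-7) = (7*(2 + 25 + 15))*(-7) = (7*42)*(-7) = 294*(-7) = -2058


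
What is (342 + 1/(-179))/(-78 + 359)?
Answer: 61217/50299 ≈ 1.2171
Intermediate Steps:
(342 + 1/(-179))/(-78 + 359) = (342 - 1/179)/281 = (61217/179)*(1/281) = 61217/50299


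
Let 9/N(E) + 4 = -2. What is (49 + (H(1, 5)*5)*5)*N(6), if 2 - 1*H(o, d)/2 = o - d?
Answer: -1047/2 ≈ -523.50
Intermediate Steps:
H(o, d) = 4 - 2*o + 2*d (H(o, d) = 4 - 2*(o - d) = 4 + (-2*o + 2*d) = 4 - 2*o + 2*d)
N(E) = -3/2 (N(E) = 9/(-4 - 2) = 9/(-6) = 9*(-⅙) = -3/2)
(49 + (H(1, 5)*5)*5)*N(6) = (49 + ((4 - 2*1 + 2*5)*5)*5)*(-3/2) = (49 + ((4 - 2 + 10)*5)*5)*(-3/2) = (49 + (12*5)*5)*(-3/2) = (49 + 60*5)*(-3/2) = (49 + 300)*(-3/2) = 349*(-3/2) = -1047/2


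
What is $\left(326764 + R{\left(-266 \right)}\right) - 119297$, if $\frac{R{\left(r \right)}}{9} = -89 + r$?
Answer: $204272$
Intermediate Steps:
$R{\left(r \right)} = -801 + 9 r$ ($R{\left(r \right)} = 9 \left(-89 + r\right) = -801 + 9 r$)
$\left(326764 + R{\left(-266 \right)}\right) - 119297 = \left(326764 + \left(-801 + 9 \left(-266\right)\right)\right) - 119297 = \left(326764 - 3195\right) - 119297 = 323569 - 119297 = 204272$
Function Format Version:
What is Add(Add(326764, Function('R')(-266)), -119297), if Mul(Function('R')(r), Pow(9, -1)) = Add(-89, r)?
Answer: 204272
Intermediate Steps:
Function('R')(r) = Add(-801, Mul(9, r)) (Function('R')(r) = Mul(9, Add(-89, r)) = Add(-801, Mul(9, r)))
Add(Add(326764, Function('R')(-266)), -119297) = Add(Add(326764, Add(-801, Mul(9, -266))), -119297) = Add(Add(326764, Add(-801, -2394)), -119297) = Add(Add(326764, -3195), -119297) = Add(323569, -119297) = 204272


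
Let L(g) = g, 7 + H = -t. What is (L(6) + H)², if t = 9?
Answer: 100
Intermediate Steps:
H = -16 (H = -7 - 1*9 = -7 - 9 = -16)
(L(6) + H)² = (6 - 16)² = (-10)² = 100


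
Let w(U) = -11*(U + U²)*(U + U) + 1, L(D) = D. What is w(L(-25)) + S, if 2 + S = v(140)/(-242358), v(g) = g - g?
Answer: 329999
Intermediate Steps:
v(g) = 0
w(U) = 1 - 22*U*(U + U²) (w(U) = -11*(U + U²)*2*U + 1 = -22*U*(U + U²) + 1 = 1 - 22*U*(U + U²))
S = -2 (S = -2 + 0/(-242358) = -2 + 0*(-1/242358) = -2 + 0 = -2)
w(L(-25)) + S = (1 - 22*(-25)² - 22*(-25)³) - 2 = (1 - 22*625 - 22*(-15625)) - 2 = (1 - 13750 + 343750) - 2 = 330001 - 2 = 329999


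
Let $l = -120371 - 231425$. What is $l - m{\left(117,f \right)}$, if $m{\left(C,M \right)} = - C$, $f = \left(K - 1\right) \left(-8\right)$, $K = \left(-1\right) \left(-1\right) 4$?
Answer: $-351679$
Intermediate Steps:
$K = 4$ ($K = 1 \cdot 4 = 4$)
$f = -24$ ($f = \left(4 - 1\right) \left(-8\right) = 3 \left(-8\right) = -24$)
$l = -351796$
$l - m{\left(117,f \right)} = -351796 - \left(-1\right) 117 = -351796 - -117 = -351796 + 117 = -351679$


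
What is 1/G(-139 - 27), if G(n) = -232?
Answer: -1/232 ≈ -0.0043103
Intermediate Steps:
1/G(-139 - 27) = 1/(-232) = -1/232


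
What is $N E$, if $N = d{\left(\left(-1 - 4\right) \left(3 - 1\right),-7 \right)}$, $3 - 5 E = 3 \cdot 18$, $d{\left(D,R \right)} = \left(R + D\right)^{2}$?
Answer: $- \frac{14739}{5} \approx -2947.8$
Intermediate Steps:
$d{\left(D,R \right)} = \left(D + R\right)^{2}$
$E = - \frac{51}{5}$ ($E = \frac{3}{5} - \frac{3 \cdot 18}{5} = \frac{3}{5} - \frac{54}{5} = - \frac{51}{5} \approx -10.2$)
$N = 289$ ($N = \left(\left(-1 - 4\right) \left(3 - 1\right) - 7\right)^{2} = \left(\left(-5\right) 2 - 7\right)^{2} = \left(-10 - 7\right)^{2} = \left(-17\right)^{2} = 289$)
$N E = 289 \left(- \frac{51}{5}\right) = - \frac{14739}{5}$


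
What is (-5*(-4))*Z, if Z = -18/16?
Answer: -45/2 ≈ -22.500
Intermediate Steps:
Z = -9/8 (Z = -18*1/16 = -9/8 ≈ -1.1250)
(-5*(-4))*Z = -5*(-4)*(-9/8) = 20*(-9/8) = -45/2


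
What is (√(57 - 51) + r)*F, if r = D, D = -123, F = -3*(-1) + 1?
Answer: -492 + 4*√6 ≈ -482.20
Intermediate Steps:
F = 4 (F = 3 + 1 = 4)
r = -123
(√(57 - 51) + r)*F = (√(57 - 51) - 123)*4 = (√6 - 123)*4 = (-123 + √6)*4 = -492 + 4*√6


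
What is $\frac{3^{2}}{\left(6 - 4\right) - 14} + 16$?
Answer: $\frac{61}{4} \approx 15.25$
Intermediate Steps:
$\frac{3^{2}}{\left(6 - 4\right) - 14} + 16 = \frac{9}{2 - 14} + 16 = \frac{9}{-12} + 16 = 9 \left(- \frac{1}{12}\right) + 16 = - \frac{3}{4} + 16 = \frac{61}{4}$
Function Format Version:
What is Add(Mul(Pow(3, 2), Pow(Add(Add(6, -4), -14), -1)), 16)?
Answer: Rational(61, 4) ≈ 15.250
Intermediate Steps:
Add(Mul(Pow(3, 2), Pow(Add(Add(6, -4), -14), -1)), 16) = Add(Mul(9, Pow(Add(2, -14), -1)), 16) = Add(Mul(9, Pow(-12, -1)), 16) = Add(Mul(9, Rational(-1, 12)), 16) = Add(Rational(-3, 4), 16) = Rational(61, 4)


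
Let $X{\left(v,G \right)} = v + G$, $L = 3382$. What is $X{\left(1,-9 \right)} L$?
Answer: $-27056$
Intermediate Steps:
$X{\left(v,G \right)} = G + v$
$X{\left(1,-9 \right)} L = \left(-9 + 1\right) 3382 = \left(-8\right) 3382 = -27056$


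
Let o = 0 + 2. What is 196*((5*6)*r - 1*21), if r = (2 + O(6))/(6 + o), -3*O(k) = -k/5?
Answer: -2352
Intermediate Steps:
o = 2
O(k) = k/15 (O(k) = -(-k)/(3*5) = -(-1)*k/15 = k/15)
r = 3/10 (r = (2 + (1/15)*6)/(6 + 2) = (2 + ⅖)/8 = (12/5)*(⅛) = 3/10 ≈ 0.30000)
196*((5*6)*r - 1*21) = 196*((5*6)*(3/10) - 1*21) = 196*(30*(3/10) - 21) = 196*(9 - 21) = 196*(-12) = -2352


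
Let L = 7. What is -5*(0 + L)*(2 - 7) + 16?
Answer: 191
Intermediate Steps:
-5*(0 + L)*(2 - 7) + 16 = -5*(0 + 7)*(2 - 7) + 16 = -35*(-5) + 16 = -5*(-35) + 16 = 175 + 16 = 191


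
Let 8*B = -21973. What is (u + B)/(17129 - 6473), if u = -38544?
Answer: -330325/85248 ≈ -3.8749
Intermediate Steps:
B = -21973/8 (B = (1/8)*(-21973) = -21973/8 ≈ -2746.6)
(u + B)/(17129 - 6473) = (-38544 - 21973/8)/(17129 - 6473) = -330325/8/10656 = -330325/8*1/10656 = -330325/85248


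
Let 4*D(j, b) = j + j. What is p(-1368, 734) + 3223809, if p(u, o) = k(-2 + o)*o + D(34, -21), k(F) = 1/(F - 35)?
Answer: 2247007456/697 ≈ 3.2238e+6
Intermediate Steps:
k(F) = 1/(-35 + F)
D(j, b) = j/2 (D(j, b) = (j + j)/4 = (2*j)/4 = j/2)
p(u, o) = 17 + o/(-37 + o) (p(u, o) = o/(-35 + (-2 + o)) + (½)*34 = o/(-37 + o) + 17 = 17 + o/(-37 + o))
p(-1368, 734) + 3223809 = (-629 + 18*734)/(-37 + 734) + 3223809 = (-629 + 13212)/697 + 3223809 = (1/697)*12583 + 3223809 = 12583/697 + 3223809 = 2247007456/697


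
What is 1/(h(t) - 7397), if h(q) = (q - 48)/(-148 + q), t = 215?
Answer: -67/495432 ≈ -0.00013524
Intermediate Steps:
h(q) = (-48 + q)/(-148 + q)
1/(h(t) - 7397) = 1/((-48 + 215)/(-148 + 215) - 7397) = 1/(167/67 - 7397) = 1/(-495432/67) = -67/495432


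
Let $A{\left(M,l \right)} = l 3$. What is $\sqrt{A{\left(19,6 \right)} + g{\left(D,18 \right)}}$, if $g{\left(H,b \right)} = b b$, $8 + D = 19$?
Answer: $3 \sqrt{38} \approx 18.493$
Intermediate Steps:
$D = 11$ ($D = -8 + 19 = 11$)
$g{\left(H,b \right)} = b^{2}$
$A{\left(M,l \right)} = 3 l$
$\sqrt{A{\left(19,6 \right)} + g{\left(D,18 \right)}} = \sqrt{3 \cdot 6 + 18^{2}} = \sqrt{18 + 324} = \sqrt{342} = 3 \sqrt{38}$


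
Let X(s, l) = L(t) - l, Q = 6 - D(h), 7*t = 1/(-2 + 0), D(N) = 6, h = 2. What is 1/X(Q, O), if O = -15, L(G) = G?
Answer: 14/209 ≈ 0.066986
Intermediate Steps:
t = -1/14 (t = 1/(7*(-2 + 0)) = (⅐)/(-2) = (⅐)*(-½) = -1/14 ≈ -0.071429)
Q = 0 (Q = 6 - 1*6 = 6 - 6 = 0)
X(s, l) = -1/14 - l
1/X(Q, O) = 1/(-1/14 - 1*(-15)) = 1/(-1/14 + 15) = 1/(209/14) = 14/209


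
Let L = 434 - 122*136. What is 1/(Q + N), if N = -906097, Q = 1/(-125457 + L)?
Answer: -141615/128316926656 ≈ -1.1036e-6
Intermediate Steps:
L = -16158 (L = 434 - 16592 = -16158)
Q = -1/141615 (Q = 1/(-125457 - 16158) = 1/(-141615) = -1/141615 ≈ -7.0614e-6)
1/(Q + N) = 1/(-1/141615 - 906097) = 1/(-128316926656/141615) = -141615/128316926656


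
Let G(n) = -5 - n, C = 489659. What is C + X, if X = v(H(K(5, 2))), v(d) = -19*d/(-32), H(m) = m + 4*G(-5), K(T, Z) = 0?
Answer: 489659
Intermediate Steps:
H(m) = m (H(m) = m + 4*(-5 - 1*(-5)) = m + 4*(-5 + 5) = m + 4*0 = m + 0 = m)
v(d) = 19*d/32 (v(d) = -19*d*(-1)/32 = -(-19)*d/32 = 19*d/32)
X = 0 (X = (19/32)*0 = 0)
C + X = 489659 + 0 = 489659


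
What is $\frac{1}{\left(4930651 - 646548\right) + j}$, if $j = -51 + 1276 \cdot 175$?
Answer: $\frac{1}{4507352} \approx 2.2186 \cdot 10^{-7}$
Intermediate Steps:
$j = 223249$ ($j = -51 + 223300 = 223249$)
$\frac{1}{\left(4930651 - 646548\right) + j} = \frac{1}{\left(4930651 - 646548\right) + 223249} = \frac{1}{4284103 + 223249} = \frac{1}{4507352}$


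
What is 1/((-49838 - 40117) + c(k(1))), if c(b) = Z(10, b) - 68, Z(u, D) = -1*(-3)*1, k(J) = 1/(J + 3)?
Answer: -1/90020 ≈ -1.1109e-5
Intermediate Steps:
k(J) = 1/(3 + J)
Z(u, D) = 3 (Z(u, D) = 3*1 = 3)
c(b) = -65 (c(b) = 3 - 68 = -65)
1/((-49838 - 40117) + c(k(1))) = 1/((-49838 - 40117) - 65) = 1/(-89955 - 65) = 1/(-90020) = -1/90020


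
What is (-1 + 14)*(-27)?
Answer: -351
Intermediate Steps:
(-1 + 14)*(-27) = 13*(-27) = -351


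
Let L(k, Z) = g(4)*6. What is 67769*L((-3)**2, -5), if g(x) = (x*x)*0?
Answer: 0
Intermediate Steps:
g(x) = 0 (g(x) = x**2*0 = 0)
L(k, Z) = 0 (L(k, Z) = 0*6 = 0)
67769*L((-3)**2, -5) = 67769*0 = 0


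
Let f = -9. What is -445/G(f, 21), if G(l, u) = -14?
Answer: 445/14 ≈ 31.786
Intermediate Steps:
-445/G(f, 21) = -445/(-14) = -445*(-1/14) = 445/14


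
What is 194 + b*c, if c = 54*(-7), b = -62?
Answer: 23630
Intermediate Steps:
c = -378
194 + b*c = 194 - 62*(-378) = 194 + 23436 = 23630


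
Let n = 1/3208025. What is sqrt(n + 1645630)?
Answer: sqrt(677435069456149071)/641605 ≈ 1282.8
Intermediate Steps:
n = 1/3208025 ≈ 3.1172e-7
sqrt(n + 1645630) = sqrt(1/3208025 + 1645630) = sqrt(5279222180751/3208025) = sqrt(677435069456149071)/641605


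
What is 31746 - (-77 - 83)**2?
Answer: 6146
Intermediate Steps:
31746 - (-77 - 83)**2 = 31746 - 1*(-160)**2 = 31746 - 1*25600 = 31746 - 25600 = 6146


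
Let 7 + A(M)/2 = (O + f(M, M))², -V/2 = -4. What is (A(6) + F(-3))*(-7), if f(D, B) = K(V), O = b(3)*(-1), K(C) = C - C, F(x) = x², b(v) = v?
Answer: -91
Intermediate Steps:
V = 8 (V = -2*(-4) = 8)
K(C) = 0
O = -3 (O = 3*(-1) = -3)
f(D, B) = 0
A(M) = 4 (A(M) = -14 + 2*(-3 + 0)² = -14 + 2*(-3)² = -14 + 2*9 = -14 + 18 = 4)
(A(6) + F(-3))*(-7) = (4 + (-3)²)*(-7) = (4 + 9)*(-7) = 13*(-7) = -91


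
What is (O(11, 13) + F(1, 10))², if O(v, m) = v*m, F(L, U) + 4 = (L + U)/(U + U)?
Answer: 7789681/400 ≈ 19474.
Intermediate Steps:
F(L, U) = -4 + (L + U)/(2*U) (F(L, U) = -4 + (L + U)/(U + U) = -4 + (L + U)/((2*U)) = -4 + (L + U)*(1/(2*U)) = -4 + (L + U)/(2*U))
O(v, m) = m*v
(O(11, 13) + F(1, 10))² = (13*11 + (½)*(1 - 7*10)/10)² = (143 + (½)*(⅒)*(1 - 70))² = (143 + (½)*(⅒)*(-69))² = (143 - 69/20)² = (2791/20)² = 7789681/400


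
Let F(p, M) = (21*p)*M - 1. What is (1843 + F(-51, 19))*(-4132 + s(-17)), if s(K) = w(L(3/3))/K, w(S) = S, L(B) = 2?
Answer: 1300042722/17 ≈ 7.6473e+7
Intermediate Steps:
F(p, M) = -1 + 21*M*p (F(p, M) = 21*M*p - 1 = -1 + 21*M*p)
s(K) = 2/K
(1843 + F(-51, 19))*(-4132 + s(-17)) = (1843 + (-1 + 21*19*(-51)))*(-4132 + 2/(-17)) = (1843 + (-1 - 20349))*(-4132 + 2*(-1/17)) = (1843 - 20350)*(-4132 - 2/17) = -18507*(-70246/17) = 1300042722/17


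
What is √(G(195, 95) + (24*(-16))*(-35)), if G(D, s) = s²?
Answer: √22465 ≈ 149.88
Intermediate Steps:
√(G(195, 95) + (24*(-16))*(-35)) = √(95² + (24*(-16))*(-35)) = √(9025 - 384*(-35)) = √(9025 + 13440) = √22465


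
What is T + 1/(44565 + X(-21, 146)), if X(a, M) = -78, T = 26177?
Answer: 1164536200/44487 ≈ 26177.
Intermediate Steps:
T + 1/(44565 + X(-21, 146)) = 26177 + 1/(44565 - 78) = 26177 + 1/44487 = 1164536200/44487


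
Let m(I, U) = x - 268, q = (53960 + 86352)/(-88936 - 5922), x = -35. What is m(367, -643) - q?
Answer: -14300831/47429 ≈ -301.52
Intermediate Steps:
q = -70156/47429 (q = 140312/(-94858) = 140312*(-1/94858) = -70156/47429 ≈ -1.4792)
m(I, U) = -303 (m(I, U) = -35 - 268 = -303)
m(367, -643) - q = -303 - 1*(-70156/47429) = -303 + 70156/47429 = -14300831/47429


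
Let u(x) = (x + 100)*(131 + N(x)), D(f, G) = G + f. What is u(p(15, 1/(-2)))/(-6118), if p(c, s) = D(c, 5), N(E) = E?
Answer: -9060/3059 ≈ -2.9618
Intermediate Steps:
p(c, s) = 5 + c
u(x) = (100 + x)*(131 + x) (u(x) = (x + 100)*(131 + x) = (100 + x)*(131 + x))
u(p(15, 1/(-2)))/(-6118) = (13100 + (5 + 15)**2 + 231*(5 + 15))/(-6118) = (13100 + 20**2 + 231*20)*(-1/6118) = (13100 + 400 + 4620)*(-1/6118) = 18120*(-1/6118) = -9060/3059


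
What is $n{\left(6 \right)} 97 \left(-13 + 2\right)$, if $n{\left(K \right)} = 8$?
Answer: $-8536$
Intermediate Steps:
$n{\left(6 \right)} 97 \left(-13 + 2\right) = 8 \cdot 97 \left(-13 + 2\right) = 776 \left(-11\right) = -8536$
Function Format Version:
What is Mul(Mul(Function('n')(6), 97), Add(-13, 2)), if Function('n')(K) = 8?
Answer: -8536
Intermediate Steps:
Mul(Mul(Function('n')(6), 97), Add(-13, 2)) = Mul(Mul(8, 97), Add(-13, 2)) = Mul(776, -11) = -8536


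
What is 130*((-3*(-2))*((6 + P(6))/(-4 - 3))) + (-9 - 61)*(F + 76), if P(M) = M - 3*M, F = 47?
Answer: -55590/7 ≈ -7941.4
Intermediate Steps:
P(M) = -2*M
130*((-3*(-2))*((6 + P(6))/(-4 - 3))) + (-9 - 61)*(F + 76) = 130*((-3*(-2))*((6 - 2*6)/(-4 - 3))) + (-9 - 61)*(47 + 76) = 130*(6*((6 - 12)/(-7))) - 70*123 = 130*(6*(-6*(-⅐))) - 8610 = 130*(6*(6/7)) - 8610 = 130*(36/7) - 8610 = 4680/7 - 8610 = -55590/7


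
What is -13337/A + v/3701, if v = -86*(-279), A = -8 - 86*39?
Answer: 130028065/12442762 ≈ 10.450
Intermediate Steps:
A = -3362 (A = -8 - 3354 = -3362)
v = 23994
-13337/A + v/3701 = -13337/(-3362) + 23994/3701 = -13337*(-1/3362) + 23994*(1/3701) = 13337/3362 + 23994/3701 = 130028065/12442762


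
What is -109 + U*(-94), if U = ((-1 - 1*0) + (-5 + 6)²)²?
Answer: -109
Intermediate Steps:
U = 0 (U = ((-1 + 0) + 1²)² = (-1 + 1)² = 0² = 0)
-109 + U*(-94) = -109 + 0*(-94) = -109 + 0 = -109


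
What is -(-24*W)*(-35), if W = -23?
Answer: 19320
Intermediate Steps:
-(-24*W)*(-35) = -(-24*(-23))*(-35) = -552*(-35) = -1*(-19320) = 19320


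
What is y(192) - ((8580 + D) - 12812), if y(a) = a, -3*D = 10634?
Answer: 23906/3 ≈ 7968.7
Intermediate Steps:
D = -10634/3 (D = -⅓*10634 = -10634/3 ≈ -3544.7)
y(192) - ((8580 + D) - 12812) = 192 - ((8580 - 10634/3) - 12812) = 192 - (15106/3 - 12812) = 192 - 1*(-23330/3) = 192 + 23330/3 = 23906/3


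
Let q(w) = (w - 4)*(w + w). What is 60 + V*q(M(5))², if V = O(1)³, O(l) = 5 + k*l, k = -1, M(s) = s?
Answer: 6460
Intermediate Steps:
q(w) = 2*w*(-4 + w) (q(w) = (-4 + w)*(2*w) = 2*w*(-4 + w))
O(l) = 5 - l
V = 64 (V = (5 - 1*1)³ = (5 - 1)³ = 4³ = 64)
60 + V*q(M(5))² = 60 + 64*(2*5*(-4 + 5))² = 60 + 64*(2*5*1)² = 60 + 64*10² = 60 + 64*100 = 60 + 6400 = 6460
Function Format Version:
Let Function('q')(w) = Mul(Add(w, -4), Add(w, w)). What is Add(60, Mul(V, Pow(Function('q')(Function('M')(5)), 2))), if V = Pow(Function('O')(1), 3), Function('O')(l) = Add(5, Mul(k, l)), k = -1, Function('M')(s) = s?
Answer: 6460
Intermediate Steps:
Function('q')(w) = Mul(2, w, Add(-4, w)) (Function('q')(w) = Mul(Add(-4, w), Mul(2, w)) = Mul(2, w, Add(-4, w)))
Function('O')(l) = Add(5, Mul(-1, l))
V = 64 (V = Pow(Add(5, Mul(-1, 1)), 3) = Pow(Add(5, -1), 3) = Pow(4, 3) = 64)
Add(60, Mul(V, Pow(Function('q')(Function('M')(5)), 2))) = Add(60, Mul(64, Pow(Mul(2, 5, Add(-4, 5)), 2))) = Add(60, Mul(64, Pow(Mul(2, 5, 1), 2))) = Add(60, Mul(64, Pow(10, 2))) = Add(60, Mul(64, 100)) = Add(60, 6400) = 6460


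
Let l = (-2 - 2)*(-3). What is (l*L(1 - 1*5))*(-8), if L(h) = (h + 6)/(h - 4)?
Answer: 24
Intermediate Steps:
L(h) = (6 + h)/(-4 + h)
l = 12 (l = -4*(-3) = 12)
(l*L(1 - 1*5))*(-8) = (12*((6 + (1 - 1*5))/(-4 + (1 - 1*5))))*(-8) = (12*((6 + (1 - 5))/(-4 + (1 - 5))))*(-8) = (12*((6 - 4)/(-4 - 4)))*(-8) = (12*(2/(-8)))*(-8) = (12*(-⅛*2))*(-8) = (12*(-¼))*(-8) = -3*(-8) = 24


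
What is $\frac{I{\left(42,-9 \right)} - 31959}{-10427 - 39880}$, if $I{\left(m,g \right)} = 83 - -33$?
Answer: $\frac{31843}{50307} \approx 0.63297$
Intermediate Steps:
$I{\left(m,g \right)} = 116$ ($I{\left(m,g \right)} = 83 + 33 = 116$)
$\frac{I{\left(42,-9 \right)} - 31959}{-10427 - 39880} = \frac{116 - 31959}{-10427 - 39880} = - \frac{31843}{-50307} = \left(-31843\right) \left(- \frac{1}{50307}\right) = \frac{31843}{50307}$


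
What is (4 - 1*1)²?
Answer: 9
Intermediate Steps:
(4 - 1*1)² = (4 - 1)² = 3² = 9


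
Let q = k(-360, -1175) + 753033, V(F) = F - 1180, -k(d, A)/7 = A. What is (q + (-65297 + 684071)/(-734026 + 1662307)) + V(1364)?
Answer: 235610919992/309427 ≈ 7.6144e+5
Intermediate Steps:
k(d, A) = -7*A
V(F) = -1180 + F
q = 761258 (q = -7*(-1175) + 753033 = 8225 + 753033 = 761258)
(q + (-65297 + 684071)/(-734026 + 1662307)) + V(1364) = (761258 + (-65297 + 684071)/(-734026 + 1662307)) + (-1180 + 1364) = (761258 + 618774/928281) + 184 = (761258 + 618774*(1/928281)) + 184 = (761258 + 206258/309427) + 184 = 235553985424/309427 + 184 = 235610919992/309427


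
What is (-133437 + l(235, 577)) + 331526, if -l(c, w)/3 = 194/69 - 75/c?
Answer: 214126126/1081 ≈ 1.9808e+5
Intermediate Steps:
l(c, w) = -194/23 + 225/c (l(c, w) = -3*(194/69 - 75/c) = -194/23 + 225/c)
(-133437 + l(235, 577)) + 331526 = (-133437 + (-194/23 + 225/235)) + 331526 = (-133437 + (-194/23 + 225*(1/235))) + 331526 = (-133437 + (-194/23 + 45/47)) + 331526 = (-133437 - 8083/1081) + 331526 = -144253480/1081 + 331526 = 214126126/1081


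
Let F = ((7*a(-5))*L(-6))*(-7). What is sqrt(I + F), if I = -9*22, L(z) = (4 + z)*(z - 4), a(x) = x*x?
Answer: I*sqrt(24698) ≈ 157.16*I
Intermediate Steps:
a(x) = x**2
L(z) = (-4 + z)*(4 + z) (L(z) = (4 + z)*(-4 + z) = (-4 + z)*(4 + z))
I = -198
F = -24500 (F = ((7*(-5)**2)*(-16 + (-6)**2))*(-7) = ((7*25)*(-16 + 36))*(-7) = (175*20)*(-7) = 3500*(-7) = -24500)
sqrt(I + F) = sqrt(-198 - 24500) = sqrt(-24698) = I*sqrt(24698)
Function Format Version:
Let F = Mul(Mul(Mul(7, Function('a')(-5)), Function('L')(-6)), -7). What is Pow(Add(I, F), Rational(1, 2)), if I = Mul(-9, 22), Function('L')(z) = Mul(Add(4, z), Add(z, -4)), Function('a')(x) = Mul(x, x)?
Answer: Mul(I, Pow(24698, Rational(1, 2))) ≈ Mul(157.16, I)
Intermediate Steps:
Function('a')(x) = Pow(x, 2)
Function('L')(z) = Mul(Add(-4, z), Add(4, z)) (Function('L')(z) = Mul(Add(4, z), Add(-4, z)) = Mul(Add(-4, z), Add(4, z)))
I = -198
F = -24500 (F = Mul(Mul(Mul(7, Pow(-5, 2)), Add(-16, Pow(-6, 2))), -7) = Mul(Mul(Mul(7, 25), Add(-16, 36)), -7) = Mul(Mul(175, 20), -7) = Mul(3500, -7) = -24500)
Pow(Add(I, F), Rational(1, 2)) = Pow(Add(-198, -24500), Rational(1, 2)) = Pow(-24698, Rational(1, 2)) = Mul(I, Pow(24698, Rational(1, 2)))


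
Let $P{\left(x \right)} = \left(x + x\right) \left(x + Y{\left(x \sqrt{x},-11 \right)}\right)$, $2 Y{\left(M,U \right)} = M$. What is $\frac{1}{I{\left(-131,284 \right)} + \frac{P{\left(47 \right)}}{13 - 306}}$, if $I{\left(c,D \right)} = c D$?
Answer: $- \frac{3195220670}{118922939591093} + \frac{647237 \sqrt{47}}{118922939591093} \approx -2.6831 \cdot 10^{-5}$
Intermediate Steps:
$Y{\left(M,U \right)} = \frac{M}{2}$
$P{\left(x \right)} = 2 x \left(x + \frac{x^{\frac{3}{2}}}{2}\right)$ ($P{\left(x \right)} = \left(x + x\right) \left(x + \frac{x \sqrt{x}}{2}\right) = 2 x \left(x + \frac{x^{\frac{3}{2}}}{2}\right)$)
$I{\left(c,D \right)} = D c$
$\frac{1}{I{\left(-131,284 \right)} + \frac{P{\left(47 \right)}}{13 - 306}} = \frac{1}{284 \left(-131\right) + \frac{47 \left(47^{\frac{3}{2}} + 2 \cdot 47\right)}{13 - 306}} = \frac{1}{-37204 + \frac{47 \left(47 \sqrt{47} + 94\right)}{13 - 306}} = \frac{1}{-37204 + \frac{47 \left(94 + 47 \sqrt{47}\right)}{-293}} = \frac{1}{-37204 + \left(4418 + 2209 \sqrt{47}\right) \left(- \frac{1}{293}\right)} = \frac{1}{-37204 - \left(\frac{4418}{293} + \frac{2209 \sqrt{47}}{293}\right)} = \frac{1}{- \frac{10905190}{293} - \frac{2209 \sqrt{47}}{293}}$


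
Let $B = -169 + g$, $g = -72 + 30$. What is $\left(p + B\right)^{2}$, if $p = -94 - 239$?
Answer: $295936$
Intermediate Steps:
$g = -42$
$p = -333$ ($p = -94 - 239 = -333$)
$B = -211$ ($B = -169 - 42 = -211$)
$\left(p + B\right)^{2} = \left(-333 - 211\right)^{2} = \left(-544\right)^{2} = 295936$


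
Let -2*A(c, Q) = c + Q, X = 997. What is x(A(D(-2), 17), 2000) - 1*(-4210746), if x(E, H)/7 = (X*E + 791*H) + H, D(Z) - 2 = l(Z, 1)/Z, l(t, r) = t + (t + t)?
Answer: 15221977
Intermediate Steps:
l(t, r) = 3*t (l(t, r) = t + 2*t = 3*t)
D(Z) = 5 (D(Z) = 2 + (3*Z)/Z = 2 + 3 = 5)
A(c, Q) = -Q/2 - c/2 (A(c, Q) = -(c + Q)/2 = -(Q + c)/2 = -Q/2 - c/2)
x(E, H) = 5544*H + 6979*E (x(E, H) = 7*((997*E + 791*H) + H) = 7*((791*H + 997*E) + H) = 7*(792*H + 997*E) = 5544*H + 6979*E)
x(A(D(-2), 17), 2000) - 1*(-4210746) = (5544*2000 + 6979*(-½*17 - ½*5)) - 1*(-4210746) = (11088000 + 6979*(-17/2 - 5/2)) + 4210746 = (11088000 + 6979*(-11)) + 4210746 = (11088000 - 76769) + 4210746 = 11011231 + 4210746 = 15221977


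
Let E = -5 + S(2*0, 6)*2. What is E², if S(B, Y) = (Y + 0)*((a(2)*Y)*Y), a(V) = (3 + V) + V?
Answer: 9114361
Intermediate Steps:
a(V) = 3 + 2*V
S(B, Y) = 7*Y³ (S(B, Y) = (Y + 0)*(((3 + 2*2)*Y)*Y) = Y*(((3 + 4)*Y)*Y) = Y*((7*Y)*Y) = Y*(7*Y²) = 7*Y³)
E = 3019 (E = -5 + (7*6³)*2 = -5 + (7*216)*2 = -5 + 1512*2 = -5 + 3024 = 3019)
E² = 3019² = 9114361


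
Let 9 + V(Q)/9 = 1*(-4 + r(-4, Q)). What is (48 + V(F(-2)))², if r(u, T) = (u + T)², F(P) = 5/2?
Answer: 38025/16 ≈ 2376.6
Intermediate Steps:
F(P) = 5/2 (F(P) = 5*(½) = 5/2)
r(u, T) = (T + u)²
V(Q) = -117 + 9*(-4 + Q)² (V(Q) = -81 + 9*(1*(-4 + (Q - 4)²)) = -81 + 9*(1*(-4 + (-4 + Q)²)) = -81 + 9*(-4 + (-4 + Q)²) = -81 + (-36 + 9*(-4 + Q)²) = -117 + 9*(-4 + Q)²)
(48 + V(F(-2)))² = (48 + (-117 + 9*(-4 + 5/2)²))² = (48 + (-117 + 9*(-3/2)²))² = (48 + (-117 + 9*(9/4)))² = (48 + (-117 + 81/4))² = (48 - 387/4)² = (-195/4)² = 38025/16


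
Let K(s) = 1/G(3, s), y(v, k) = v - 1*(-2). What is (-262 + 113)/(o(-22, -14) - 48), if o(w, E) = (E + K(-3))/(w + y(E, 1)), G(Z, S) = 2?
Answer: 10132/3237 ≈ 3.1301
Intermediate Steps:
y(v, k) = 2 + v (y(v, k) = v + 2 = 2 + v)
K(s) = ½ (K(s) = 1/2 = ½)
o(w, E) = (½ + E)/(2 + E + w) (o(w, E) = (E + ½)/(w + (2 + E)) = (½ + E)/(2 + E + w))
(-262 + 113)/(o(-22, -14) - 48) = (-262 + 113)/((½ - 14)/(2 - 14 - 22) - 48) = -149/(-27/2/(-34) - 48) = -149/(-1/34*(-27/2) - 48) = -149/(27/68 - 48) = -149/(-3237/68) = -149*(-68/3237) = 10132/3237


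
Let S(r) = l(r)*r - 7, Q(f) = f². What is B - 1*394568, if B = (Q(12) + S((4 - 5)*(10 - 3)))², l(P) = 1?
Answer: -377668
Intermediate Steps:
S(r) = -7 + r (S(r) = 1*r - 7 = r - 7 = -7 + r)
B = 16900 (B = (12² + (-7 + (4 - 5)*(10 - 3)))² = (144 + (-7 - 1*7))² = (144 + (-7 - 7))² = (144 - 14)² = 130² = 16900)
B - 1*394568 = 16900 - 1*394568 = 16900 - 394568 = -377668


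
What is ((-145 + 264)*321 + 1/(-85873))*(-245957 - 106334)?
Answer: -1155607036005266/85873 ≈ -1.3457e+10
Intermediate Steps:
((-145 + 264)*321 + 1/(-85873))*(-245957 - 106334) = (119*321 - 1/85873)*(-352291) = (38199 - 1/85873)*(-352291) = (3280262726/85873)*(-352291) = -1155607036005266/85873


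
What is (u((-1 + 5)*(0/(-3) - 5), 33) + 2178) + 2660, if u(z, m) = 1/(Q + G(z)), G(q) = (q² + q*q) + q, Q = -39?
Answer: 3584959/741 ≈ 4838.0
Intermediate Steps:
G(q) = q + 2*q² (G(q) = (q² + q²) + q = 2*q² + q = q + 2*q²)
u(z, m) = 1/(-39 + z*(1 + 2*z))
(u((-1 + 5)*(0/(-3) - 5), 33) + 2178) + 2660 = (1/(-39 + ((-1 + 5)*(0/(-3) - 5))*(1 + 2*((-1 + 5)*(0/(-3) - 5)))) + 2178) + 2660 = (1/(-39 + (4*(0*(-⅓) - 5))*(1 + 2*(4*(0*(-⅓) - 5)))) + 2178) + 2660 = (1/(-39 + (4*(0 - 5))*(1 + 2*(4*(0 - 5)))) + 2178) + 2660 = (1/(-39 + (4*(-5))*(1 + 2*(4*(-5)))) + 2178) + 2660 = (1/(-39 - 20*(1 + 2*(-20))) + 2178) + 2660 = (1/(-39 - 20*(1 - 40)) + 2178) + 2660 = (1/(-39 - 20*(-39)) + 2178) + 2660 = (1/(-39 + 780) + 2178) + 2660 = (1/741 + 2178) + 2660 = 1613899/741 + 2660 = 3584959/741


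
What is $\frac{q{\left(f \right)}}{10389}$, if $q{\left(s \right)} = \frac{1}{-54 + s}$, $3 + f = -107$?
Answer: $- \frac{1}{1703796} \approx -5.8692 \cdot 10^{-7}$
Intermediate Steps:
$f = -110$ ($f = -3 - 107 = -110$)
$\frac{q{\left(f \right)}}{10389} = \frac{1}{\left(-54 - 110\right) 10389} = \frac{1}{-164} \cdot \frac{1}{10389} = \left(- \frac{1}{164}\right) \frac{1}{10389} = - \frac{1}{1703796}$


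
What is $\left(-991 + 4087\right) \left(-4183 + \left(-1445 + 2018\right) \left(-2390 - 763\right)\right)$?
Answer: $-5606397792$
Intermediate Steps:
$\left(-991 + 4087\right) \left(-4183 + \left(-1445 + 2018\right) \left(-2390 - 763\right)\right) = 3096 \left(-4183 + 573 \left(-3153\right)\right) = 3096 \left(-4183 - 1806669\right) = 3096 \left(-1810852\right) = -5606397792$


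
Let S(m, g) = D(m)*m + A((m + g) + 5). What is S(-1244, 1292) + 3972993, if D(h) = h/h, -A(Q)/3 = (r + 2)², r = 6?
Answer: 3971557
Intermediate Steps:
A(Q) = -192 (A(Q) = -3*(6 + 2)² = -3*8² = -3*64 = -192)
D(h) = 1
S(m, g) = -192 + m (S(m, g) = 1*m - 192 = m - 192 = -192 + m)
S(-1244, 1292) + 3972993 = (-192 - 1244) + 3972993 = -1436 + 3972993 = 3971557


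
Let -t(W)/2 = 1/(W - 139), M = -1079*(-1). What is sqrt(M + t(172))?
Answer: sqrt(1174965)/33 ≈ 32.847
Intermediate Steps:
M = 1079
t(W) = -2/(-139 + W) (t(W) = -2/(W - 139) = -2/(-139 + W))
sqrt(M + t(172)) = sqrt(1079 - 2/(-139 + 172)) = sqrt(1079 - 2/33) = sqrt(35605/33) = sqrt(1174965)/33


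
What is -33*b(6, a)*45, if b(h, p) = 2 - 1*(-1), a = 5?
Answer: -4455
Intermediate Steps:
b(h, p) = 3 (b(h, p) = 2 + 1 = 3)
-33*b(6, a)*45 = -33*3*45 = -99*45 = -4455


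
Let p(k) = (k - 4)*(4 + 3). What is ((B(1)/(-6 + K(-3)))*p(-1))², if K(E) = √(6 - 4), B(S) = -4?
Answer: 19600/(6 - √2)² ≈ 932.03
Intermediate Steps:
K(E) = √2
p(k) = -28 + 7*k (p(k) = (-4 + k)*7 = -28 + 7*k)
((B(1)/(-6 + K(-3)))*p(-1))² = ((-4/(-6 + √2))*(-28 + 7*(-1)))² = ((-4/(-6 + √2))*(-28 - 7))² = (-4/(-6 + √2)*(-35))² = (140/(-6 + √2))² = 19600/(-6 + √2)²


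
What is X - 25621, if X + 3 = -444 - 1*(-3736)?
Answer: -22332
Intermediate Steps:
X = 3289 (X = -3 + (-444 - 1*(-3736)) = -3 + (-444 + 3736) = -3 + 3292 = 3289)
X - 25621 = 3289 - 25621 = -22332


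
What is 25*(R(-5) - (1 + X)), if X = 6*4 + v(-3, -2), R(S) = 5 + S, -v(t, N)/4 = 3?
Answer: -325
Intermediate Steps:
v(t, N) = -12 (v(t, N) = -4*3 = -12)
X = 12 (X = 6*4 - 12 = 24 - 12 = 12)
25*(R(-5) - (1 + X)) = 25*((5 - 5) - (1 + 12)) = 25*(0 - 1*13) = 25*(0 - 13) = 25*(-13) = -325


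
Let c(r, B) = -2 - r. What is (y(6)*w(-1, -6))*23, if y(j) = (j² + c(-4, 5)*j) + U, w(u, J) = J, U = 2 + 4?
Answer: -7452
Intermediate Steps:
U = 6
y(j) = 6 + j² + 2*j (y(j) = (j² + (-2 - 1*(-4))*j) + 6 = (j² + (-2 + 4)*j) + 6 = (j² + 2*j) + 6 = 6 + j² + 2*j)
(y(6)*w(-1, -6))*23 = ((6 + 6² + 2*6)*(-6))*23 = ((6 + 36 + 12)*(-6))*23 = (54*(-6))*23 = -324*23 = -7452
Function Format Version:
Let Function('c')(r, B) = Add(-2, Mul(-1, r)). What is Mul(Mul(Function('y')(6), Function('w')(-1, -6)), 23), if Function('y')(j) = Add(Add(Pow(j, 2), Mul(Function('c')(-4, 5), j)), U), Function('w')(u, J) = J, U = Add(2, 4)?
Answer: -7452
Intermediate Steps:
U = 6
Function('y')(j) = Add(6, Pow(j, 2), Mul(2, j)) (Function('y')(j) = Add(Add(Pow(j, 2), Mul(Add(-2, Mul(-1, -4)), j)), 6) = Add(Add(Pow(j, 2), Mul(Add(-2, 4), j)), 6) = Add(Add(Pow(j, 2), Mul(2, j)), 6) = Add(6, Pow(j, 2), Mul(2, j)))
Mul(Mul(Function('y')(6), Function('w')(-1, -6)), 23) = Mul(Mul(Add(6, Pow(6, 2), Mul(2, 6)), -6), 23) = Mul(Mul(Add(6, 36, 12), -6), 23) = Mul(Mul(54, -6), 23) = Mul(-324, 23) = -7452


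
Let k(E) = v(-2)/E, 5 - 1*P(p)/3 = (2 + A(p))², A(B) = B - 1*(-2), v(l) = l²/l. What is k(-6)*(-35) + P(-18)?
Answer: -1754/3 ≈ -584.67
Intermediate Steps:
v(l) = l
A(B) = 2 + B (A(B) = B + 2 = 2 + B)
P(p) = 15 - 3*(4 + p)² (P(p) = 15 - 3*(2 + (2 + p))² = 15 - 3*(4 + p)²)
k(E) = -2/E
k(-6)*(-35) + P(-18) = -2/(-6)*(-35) + (15 - 3*(4 - 18)²) = -2*(-⅙)*(-35) + (15 - 3*(-14)²) = (⅓)*(-35) + (15 - 3*196) = -35/3 + (15 - 588) = -35/3 - 573 = -1754/3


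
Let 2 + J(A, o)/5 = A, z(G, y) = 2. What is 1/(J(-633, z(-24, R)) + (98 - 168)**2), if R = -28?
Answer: 1/1725 ≈ 0.00057971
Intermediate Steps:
J(A, o) = -10 + 5*A
1/(J(-633, z(-24, R)) + (98 - 168)**2) = 1/((-10 + 5*(-633)) + (98 - 168)**2) = 1/((-10 - 3165) + (-70)**2) = 1/(-3175 + 4900) = 1/1725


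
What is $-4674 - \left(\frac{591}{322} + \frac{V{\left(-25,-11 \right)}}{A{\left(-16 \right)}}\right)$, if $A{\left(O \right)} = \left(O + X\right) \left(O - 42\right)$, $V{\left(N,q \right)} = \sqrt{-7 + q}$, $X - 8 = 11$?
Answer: $- \frac{1505619}{322} + \frac{i \sqrt{2}}{58} \approx -4675.8 + 0.024383 i$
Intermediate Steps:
$X = 19$ ($X = 8 + 11 = 19$)
$A{\left(O \right)} = \left(-42 + O\right) \left(19 + O\right)$ ($A{\left(O \right)} = \left(O + 19\right) \left(O - 42\right) = \left(19 + O\right) \left(-42 + O\right) = \left(-42 + O\right) \left(19 + O\right)$)
$-4674 - \left(\frac{591}{322} + \frac{V{\left(-25,-11 \right)}}{A{\left(-16 \right)}}\right) = -4674 - \left(\frac{591}{322} + \frac{\sqrt{-7 - 11}}{-798 + \left(-16\right)^{2} - -368}\right) = -4674 - \left(591 \cdot \frac{1}{322} + \frac{\sqrt{-18}}{-798 + 256 + 368}\right) = -4674 - \left(\frac{591}{322} + \frac{3 i \sqrt{2}}{-174}\right) = -4674 - \left(\frac{591}{322} + 3 i \sqrt{2} \left(- \frac{1}{174}\right)\right) = -4674 - \left(\frac{591}{322} - \frac{i \sqrt{2}}{58}\right) = - \frac{1505619}{322} + \frac{i \sqrt{2}}{58}$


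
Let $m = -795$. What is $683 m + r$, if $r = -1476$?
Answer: $-544461$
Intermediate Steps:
$683 m + r = 683 \left(-795\right) - 1476 = -542985 - 1476 = -544461$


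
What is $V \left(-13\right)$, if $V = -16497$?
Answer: $214461$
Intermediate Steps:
$V \left(-13\right) = \left(-16497\right) \left(-13\right) = 214461$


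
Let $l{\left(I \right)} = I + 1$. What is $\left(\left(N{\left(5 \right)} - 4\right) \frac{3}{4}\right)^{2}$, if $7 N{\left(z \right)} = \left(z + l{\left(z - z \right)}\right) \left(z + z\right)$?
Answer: $\frac{576}{49} \approx 11.755$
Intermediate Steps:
$l{\left(I \right)} = 1 + I$
$N{\left(z \right)} = \frac{2 z \left(1 + z\right)}{7}$ ($N{\left(z \right)} = \frac{\left(z + \left(1 + \left(z - z\right)\right)\right) \left(z + z\right)}{7} = \frac{\left(z + \left(1 + 0\right)\right) 2 z}{7} = \frac{\left(z + 1\right) 2 z}{7} = \frac{\left(1 + z\right) 2 z}{7} = \frac{2 z \left(1 + z\right)}{7}$)
$\left(\left(N{\left(5 \right)} - 4\right) \frac{3}{4}\right)^{2} = \left(\left(\frac{2}{7} \cdot 5 \left(1 + 5\right) - 4\right) \frac{3}{4}\right)^{2} = \left(\left(\frac{2}{7} \cdot 5 \cdot 6 - 4\right) 3 \cdot \frac{1}{4}\right)^{2} = \left(\left(\frac{60}{7} - 4\right) \frac{3}{4}\right)^{2} = \left(\frac{32}{7} \cdot \frac{3}{4}\right)^{2} = \left(\frac{24}{7}\right)^{2} = \frac{576}{49}$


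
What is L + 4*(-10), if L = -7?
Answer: -47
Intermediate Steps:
L + 4*(-10) = -7 + 4*(-10) = -7 - 40 = -47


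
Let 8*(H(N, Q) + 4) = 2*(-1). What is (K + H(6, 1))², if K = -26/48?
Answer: 13225/576 ≈ 22.960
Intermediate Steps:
H(N, Q) = -17/4 (H(N, Q) = -4 + (2*(-1))/8 = -4 + (⅛)*(-2) = -4 - ¼ = -17/4)
K = -13/24 (K = -26*1/48 = -13/24 ≈ -0.54167)
(K + H(6, 1))² = (-13/24 - 17/4)² = (-115/24)² = 13225/576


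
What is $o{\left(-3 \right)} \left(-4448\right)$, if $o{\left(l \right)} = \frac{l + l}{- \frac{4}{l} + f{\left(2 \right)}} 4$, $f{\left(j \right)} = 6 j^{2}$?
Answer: $\frac{80064}{19} \approx 4213.9$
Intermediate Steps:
$o{\left(l \right)} = \frac{8 l}{24 - \frac{4}{l}}$ ($o{\left(l \right)} = \frac{l + l}{- \frac{4}{l} + 6 \cdot 2^{2}} \cdot 4 = \frac{2 l}{- \frac{4}{l} + 6 \cdot 4} \cdot 4 = \frac{2 l}{- \frac{4}{l} + 24} \cdot 4 = \frac{2 l}{24 - \frac{4}{l}} 4 = \frac{8 l}{24 - \frac{4}{l}}$)
$o{\left(-3 \right)} \left(-4448\right) = \frac{2 \left(-3\right)^{2}}{-1 + 6 \left(-3\right)} \left(-4448\right) = 2 \cdot 9 \frac{1}{-1 - 18} \left(-4448\right) = 2 \cdot 9 \frac{1}{-19} \left(-4448\right) = 2 \cdot 9 \left(- \frac{1}{19}\right) \left(-4448\right) = \left(- \frac{18}{19}\right) \left(-4448\right) = \frac{80064}{19}$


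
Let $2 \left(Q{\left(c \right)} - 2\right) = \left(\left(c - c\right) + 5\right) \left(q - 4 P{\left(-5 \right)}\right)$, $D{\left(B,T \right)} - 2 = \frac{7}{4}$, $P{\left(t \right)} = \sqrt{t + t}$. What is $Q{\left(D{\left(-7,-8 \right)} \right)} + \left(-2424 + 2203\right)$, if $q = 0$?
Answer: $-219 - 10 i \sqrt{10} \approx -219.0 - 31.623 i$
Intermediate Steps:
$P{\left(t \right)} = \sqrt{2} \sqrt{t}$ ($P{\left(t \right)} = \sqrt{2 t} = \sqrt{2} \sqrt{t}$)
$D{\left(B,T \right)} = \frac{15}{4}$ ($D{\left(B,T \right)} = 2 + \frac{7}{4} = \frac{15}{4}$)
$Q{\left(c \right)} = 2 - 10 i \sqrt{10}$ ($Q{\left(c \right)} = 2 + \frac{\left(\left(c - c\right) + 5\right) \left(0 - 4 \sqrt{2} \sqrt{-5}\right)}{2} = 2 + \frac{\left(0 + 5\right) \left(0 - 4 \sqrt{2} i \sqrt{5}\right)}{2} = 2 + \frac{5 \left(0 - 4 i \sqrt{10}\right)}{2} = 2 + \frac{5 \left(- 4 i \sqrt{10}\right)}{2} = 2 + \frac{\left(-20\right) i \sqrt{10}}{2} = 2 - 10 i \sqrt{10}$)
$Q{\left(D{\left(-7,-8 \right)} \right)} + \left(-2424 + 2203\right) = \left(2 - 10 i \sqrt{10}\right) + \left(-2424 + 2203\right) = \left(2 - 10 i \sqrt{10}\right) - 221 = -219 - 10 i \sqrt{10}$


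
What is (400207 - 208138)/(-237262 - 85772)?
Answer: -64023/107678 ≈ -0.59458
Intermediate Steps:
(400207 - 208138)/(-237262 - 85772) = 192069/(-323034) = 192069*(-1/323034) = -64023/107678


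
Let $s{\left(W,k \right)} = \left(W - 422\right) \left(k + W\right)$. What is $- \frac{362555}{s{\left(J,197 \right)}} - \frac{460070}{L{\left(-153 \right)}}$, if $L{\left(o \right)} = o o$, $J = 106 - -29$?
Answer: $- \frac{35350259885}{2230503156} \approx -15.849$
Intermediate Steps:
$J = 135$ ($J = 106 + 29 = 135$)
$s{\left(W,k \right)} = \left(-422 + W\right) \left(W + k\right)$
$L{\left(o \right)} = o^{2}$
$- \frac{362555}{s{\left(J,197 \right)}} - \frac{460070}{L{\left(-153 \right)}} = - \frac{362555}{135^{2} - 56970 - 83134 + 135 \cdot 197} - \frac{460070}{\left(-153\right)^{2}} = - \frac{362555}{18225 - 56970 - 83134 + 26595} - \frac{460070}{23409} = - \frac{362555}{-95284} - \frac{460070}{23409} = \left(-362555\right) \left(- \frac{1}{95284}\right) - \frac{460070}{23409} = \frac{362555}{95284} - \frac{460070}{23409} = - \frac{35350259885}{2230503156}$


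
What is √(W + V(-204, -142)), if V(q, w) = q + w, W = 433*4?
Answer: 3*√154 ≈ 37.229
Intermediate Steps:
W = 1732
√(W + V(-204, -142)) = √(1732 + (-204 - 142)) = √(1732 - 346) = √1386 = 3*√154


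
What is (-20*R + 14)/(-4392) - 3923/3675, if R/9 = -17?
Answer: -4754461/2690100 ≈ -1.7674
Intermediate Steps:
R = -153 (R = 9*(-17) = -153)
(-20*R + 14)/(-4392) - 3923/3675 = (-20*(-153) + 14)/(-4392) - 3923/3675 = (3060 + 14)*(-1/4392) - 3923*1/3675 = 3074*(-1/4392) - 3923/3675 = -1537/2196 - 3923/3675 = -4754461/2690100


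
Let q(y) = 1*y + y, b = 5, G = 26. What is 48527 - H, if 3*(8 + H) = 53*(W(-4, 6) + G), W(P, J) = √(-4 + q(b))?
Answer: 144227/3 - 53*√6/3 ≈ 48032.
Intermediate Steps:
q(y) = 2*y (q(y) = y + y = 2*y)
W(P, J) = √6 (W(P, J) = √(-4 + 2*5) = √(-4 + 10) = √6)
H = 1354/3 + 53*√6/3 (H = -8 + (53*(√6 + 26))/3 = -8 + (53*(26 + √6))/3 = -8 + (1378 + 53*√6)/3 = -8 + (1378/3 + 53*√6/3) = 1354/3 + 53*√6/3 ≈ 494.61)
48527 - H = 48527 - (1354/3 + 53*√6/3) = 48527 + (-1354/3 - 53*√6/3) = 144227/3 - 53*√6/3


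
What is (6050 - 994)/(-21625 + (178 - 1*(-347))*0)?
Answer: -5056/21625 ≈ -0.23380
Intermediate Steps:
(6050 - 994)/(-21625 + (178 - 1*(-347))*0) = 5056/(-21625 + (178 + 347)*0) = 5056/(-21625 + 525*0) = 5056/(-21625 + 0) = 5056/(-21625) = 5056*(-1/21625) = -5056/21625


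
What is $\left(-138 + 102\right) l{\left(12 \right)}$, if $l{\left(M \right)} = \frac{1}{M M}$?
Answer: $- \frac{1}{4} \approx -0.25$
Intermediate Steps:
$l{\left(M \right)} = \frac{1}{M^{2}}$
$\left(-138 + 102\right) l{\left(12 \right)} = \frac{-138 + 102}{144} = \left(-36\right) \frac{1}{144} = - \frac{1}{4}$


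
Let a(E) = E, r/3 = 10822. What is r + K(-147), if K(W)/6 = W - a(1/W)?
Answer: 1547618/49 ≈ 31584.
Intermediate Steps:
r = 32466 (r = 3*10822 = 32466)
K(W) = -6/W + 6*W (K(W) = 6*(W - 1/W) = -6/W + 6*W)
r + K(-147) = 32466 + (-6/(-147) + 6*(-147)) = 32466 + (-6*(-1/147) - 882) = 32466 + (2/49 - 882) = 32466 - 43216/49 = 1547618/49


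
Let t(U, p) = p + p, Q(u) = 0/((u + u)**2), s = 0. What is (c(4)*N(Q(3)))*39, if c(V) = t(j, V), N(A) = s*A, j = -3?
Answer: 0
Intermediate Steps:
Q(u) = 0 (Q(u) = 0/((2*u)**2) = 0/((4*u**2)) = 0*(1/(4*u**2)) = 0)
N(A) = 0 (N(A) = 0*A = 0)
t(U, p) = 2*p
c(V) = 2*V
(c(4)*N(Q(3)))*39 = ((2*4)*0)*39 = (8*0)*39 = 0*39 = 0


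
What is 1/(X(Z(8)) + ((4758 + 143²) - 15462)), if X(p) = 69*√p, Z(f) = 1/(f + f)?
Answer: 4/39049 ≈ 0.00010244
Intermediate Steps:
Z(f) = 1/(2*f)
1/(X(Z(8)) + ((4758 + 143²) - 15462)) = 1/(69*√((½)/8) + ((4758 + 143²) - 15462)) = 1/(69*√((½)*(⅛)) + ((4758 + 20449) - 15462)) = 1/(69*√(1/16) + (25207 - 15462)) = 1/(69*(¼) + 9745) = 1/(69/4 + 9745) = 1/(39049/4) = 4/39049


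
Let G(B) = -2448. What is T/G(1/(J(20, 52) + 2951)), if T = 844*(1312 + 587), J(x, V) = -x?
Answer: -44521/68 ≈ -654.72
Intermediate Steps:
T = 1602756 (T = 844*1899 = 1602756)
T/G(1/(J(20, 52) + 2951)) = 1602756/(-2448) = 1602756*(-1/2448) = -44521/68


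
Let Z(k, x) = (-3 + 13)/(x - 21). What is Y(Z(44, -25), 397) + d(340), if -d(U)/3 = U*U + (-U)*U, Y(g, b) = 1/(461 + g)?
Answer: 23/10598 ≈ 0.0021702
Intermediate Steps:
Z(k, x) = 10/(-21 + x)
d(U) = 0 (d(U) = -3*(U*U + (-U)*U) = -3*(U² - U²) = -3*0 = 0)
Y(Z(44, -25), 397) + d(340) = 1/(461 + 10/(-21 - 25)) + 0 = 1/(461 + 10/(-46)) + 0 = 1/(461 + 10*(-1/46)) + 0 = 1/(461 - 5/23) + 0 = 1/(10598/23) + 0 = 23/10598 + 0 = 23/10598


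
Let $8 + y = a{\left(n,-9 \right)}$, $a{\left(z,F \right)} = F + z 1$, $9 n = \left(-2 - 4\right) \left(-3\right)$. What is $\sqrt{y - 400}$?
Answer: $i \sqrt{415} \approx 20.372 i$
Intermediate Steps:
$n = 2$ ($n = \frac{\left(-2 - 4\right) \left(-3\right)}{9} = \frac{\left(-6\right) \left(-3\right)}{9} = \frac{1}{9} \cdot 18 = 2$)
$a{\left(z,F \right)} = F + z$
$y = -15$ ($y = -8 + \left(-9 + 2\right) = -8 - 7 = -15$)
$\sqrt{y - 400} = \sqrt{-15 - 400} = \sqrt{-415} = i \sqrt{415}$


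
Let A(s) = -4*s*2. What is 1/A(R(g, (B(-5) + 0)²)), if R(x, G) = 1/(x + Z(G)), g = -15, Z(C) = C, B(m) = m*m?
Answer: -305/4 ≈ -76.250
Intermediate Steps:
B(m) = m²
R(x, G) = 1/(G + x) (R(x, G) = 1/(x + G) = 1/(G + x))
A(s) = -8*s
1/A(R(g, (B(-5) + 0)²)) = 1/(-8/(((-5)² + 0)² - 15)) = 1/(-8/((25 + 0)² - 15)) = 1/(-8/(25² - 15)) = 1/(-8/(625 - 15)) = 1/(-8/610) = 1/(-8*1/610) = 1/(-4/305) = -305/4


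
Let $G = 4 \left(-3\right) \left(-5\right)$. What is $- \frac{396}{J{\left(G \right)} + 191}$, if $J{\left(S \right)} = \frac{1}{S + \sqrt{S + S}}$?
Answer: $- \frac{263237040}{126976801} - \frac{792 \sqrt{30}}{126976801} \approx -2.0731$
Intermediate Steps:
$G = 60$ ($G = \left(-12\right) \left(-5\right) = 60$)
$J{\left(S \right)} = \frac{1}{S + \sqrt{2} \sqrt{S}}$ ($J{\left(S \right)} = \frac{1}{S + \sqrt{2 S}} = \frac{1}{S + \sqrt{2} \sqrt{S}}$)
$- \frac{396}{J{\left(G \right)} + 191} = - \frac{396}{\frac{1}{60 + \sqrt{2} \sqrt{60}} + 191} = - \frac{396}{\frac{1}{60 + \sqrt{2} \cdot 2 \sqrt{15}} + 191} = - \frac{396}{\frac{1}{60 + 2 \sqrt{30}} + 191} = - \frac{396}{191 + \frac{1}{60 + 2 \sqrt{30}}}$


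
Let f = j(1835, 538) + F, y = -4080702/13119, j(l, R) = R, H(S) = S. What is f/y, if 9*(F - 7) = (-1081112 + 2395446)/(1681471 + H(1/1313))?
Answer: -23681641620080363/13513885898189472 ≈ -1.7524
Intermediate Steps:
F = 70407660127/9934971408 (F = 7 + ((-1081112 + 2395446)/(1681471 + 1/1313))/9 = 7 + (1314334/(1681471 + 1/1313))/9 = 7 + (1314334/(2207771424/1313))/9 = 7 + (1314334*(1313/2207771424))/9 = 7 + (⅑)*(862860271/1103885712) = 7 + 862860271/9934971408 = 70407660127/9934971408 ≈ 7.0869)
y = -1360234/4373 (y = -4080702/13119 = -201*20302/13119 = -1360234/4373 ≈ -311.05)
f = 5415422277631/9934971408 (f = 538 + 70407660127/9934971408 = 5415422277631/9934971408 ≈ 545.09)
f/y = 5415422277631/(9934971408*(-1360234/4373)) = (5415422277631/9934971408)*(-4373/1360234) = -23681641620080363/13513885898189472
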